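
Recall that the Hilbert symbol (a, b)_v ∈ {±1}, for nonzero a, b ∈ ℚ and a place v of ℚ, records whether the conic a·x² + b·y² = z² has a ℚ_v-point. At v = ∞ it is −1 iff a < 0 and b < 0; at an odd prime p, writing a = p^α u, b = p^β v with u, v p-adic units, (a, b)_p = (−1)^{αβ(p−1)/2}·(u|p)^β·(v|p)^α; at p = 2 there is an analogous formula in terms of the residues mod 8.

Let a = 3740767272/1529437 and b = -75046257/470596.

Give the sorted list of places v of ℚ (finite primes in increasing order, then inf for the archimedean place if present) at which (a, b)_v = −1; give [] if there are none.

Mod squares: a ≡ 15314, b ≡ -7657. Check v ∈ {∞, 2, 3, 7, 11, 13, 19, 31}.
v=7: a=7^-6·(≡3), b=7^-6·(≡2) mod 7; (3|7)=-1, (2|7)=+1; (−1)^{-6·-6·3}·(-1)^-6·(+1)^-6 = +1.
v=19: a=19^1·(≡12), b=19^1·(≡3) mod 19; (12|19)=-1, (3|19)=-1; (−1)^{1·1·9}·(-1)^1·(-1)^1 = -1.
v=11: a=11^2·(≡8), b=11^2·(≡8) mod 11; (8|11)=-1, (8|11)=-1; (−1)^{2·2·5}·(-1)^2·(-1)^2 = +1.
v=31: a=31^1·(≡13), b=31^1·(≡10) mod 31; (13|31)=-1, (10|31)=+1; (−1)^{1·1·15}·(-1)^1·(+1)^1 = +1.
v=2: v_2(a)=3, v_2(b)=-2; units ≡ 1, 7 (mod 8); ε·ε+αω+βω = 0·1+3·0+-2·0 ≡ 0  ⇒  (a,b)_2 = +1.
v=13: a=13^-1·(≡5), b=13^1·(≡12) mod 13; (5|13)=-1, (12|13)=+1; (−1)^{-1·1·6}·(-1)^1·(+1)^-1 = -1.
v=3: a=3^8·(≡2), b=3^4·(≡2) mod 3; (2|3)=-1, (2|3)=-1; (−1)^{8·4·1}·(-1)^4·(-1)^8 = +1.
v=∞: 15314 > 0 and -7657 < 0  ⇒  (a,b)_∞ = +1.
|Ram(15314, -7657)| = 2, even; anisotropic at {13, 19}.

[13, 19]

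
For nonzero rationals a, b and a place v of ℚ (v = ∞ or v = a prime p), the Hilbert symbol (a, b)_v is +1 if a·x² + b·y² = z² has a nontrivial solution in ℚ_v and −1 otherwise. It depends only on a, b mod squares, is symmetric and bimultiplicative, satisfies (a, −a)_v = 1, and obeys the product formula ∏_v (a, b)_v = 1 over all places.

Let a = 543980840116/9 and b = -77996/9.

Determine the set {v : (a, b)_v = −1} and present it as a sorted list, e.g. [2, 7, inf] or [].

(a, b) ≡ (470571661, -19499) mod (ℚ^×)²; places V = {2, 3, 7, 17, 29, 31, 37, 43, 47, ∞}.
(a,b)_43: α=1, u≡28; β=0, v≡15 (mod 43); (28|43)=-1, (15|43)=+1; sign (−1)^0·-1^0·+1^1 = +1.
(a,b)_37: α=1, u≡32; β=1, v≡33 (mod 37); (32|37)=-1, (33|37)=+1; sign (−1)^0·-1^1·+1^1 = -1.
(a,b)_31: α=1, u≡23; β=1, v≡27 (mod 31); (23|31)=-1, (27|31)=-1; sign (−1)^1·-1^1·-1^1 = -1.
(a,b)_3: α=-2, u≡1; β=-2, v≡1 (mod 3); (1|3)=+1, (1|3)=+1; sign (−1)^0·+1^-2·+1^-2 = +1.
(a,b)_29: α=1, u≡13; β=0, v≡8 (mod 29); (13|29)=+1, (8|29)=-1; sign (−1)^0·+1^0·-1^1 = -1.
(a,b)_17: α=2, u≡9; β=1, v≡4 (mod 17); (9|17)=+1, (4|17)=+1; sign (−1)^0·+1^1·+1^2 = +1.
(a,b)_2: α=2, β=2; u≡5, v≡5 (mod 8); ε(u)ε(v)=0·0, αω(v)=2·1, βω(u)=2·1; sum ≡ 0  ⇒  +1.
(a,b)_∞: sgn(470571661)=+, sgn(-19499)=−, so +1.
(a,b)_47: α=1, u≡41; β=0, v≡34 (mod 47); (41|47)=-1, (34|47)=+1; sign (−1)^0·-1^0·+1^1 = +1.
(a,b)_7: α=1, u≡1; β=0, v≡6 (mod 7); (1|7)=+1, (6|7)=-1; sign (−1)^0·+1^0·-1^1 = -1.
|Ram(470571661, -19499)| = 4, even; anisotropic at {7, 29, 31, 37}.

[7, 29, 31, 37]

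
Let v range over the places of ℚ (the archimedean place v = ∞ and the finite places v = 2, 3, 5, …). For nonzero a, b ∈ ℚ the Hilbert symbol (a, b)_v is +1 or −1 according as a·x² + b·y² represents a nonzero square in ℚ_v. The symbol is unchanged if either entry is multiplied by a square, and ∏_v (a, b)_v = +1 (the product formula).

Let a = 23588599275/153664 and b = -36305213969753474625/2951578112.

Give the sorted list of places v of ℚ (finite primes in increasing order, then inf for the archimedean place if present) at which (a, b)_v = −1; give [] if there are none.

[19, 29]

Mod squares: a ≡ 19, b ≡ -16530. Check v ∈ {∞, 2, 3, 5, 7, 11, 19, 29}.
v=7: a=7^-4·(≡3), b=7^-8·(≡2) mod 7; (3|7)=-1, (2|7)=+1; (−1)^{-4·-8·3}·(-1)^-8·(+1)^-4 = +1.
v=5: a=5^2·(≡4), b=5^3·(≡4) mod 5; (4|5)=+1, (4|5)=+1; (−1)^{2·3·2}·(+1)^3·(+1)^2 = +1.
v=∞: 19 > 0 and -16530 < 0  ⇒  (a,b)_∞ = +1.
v=3: a=3^10·(≡1), b=3^15·(≡1) mod 3; (1|3)=+1, (1|3)=+1; (−1)^{10·15·1}·(+1)^15·(+1)^10 = +1.
v=2: v_2(a)=-6, v_2(b)=-9; units ≡ 3, 7 (mod 8); ε·ε+αω+βω = 1·1+-6·0+-9·1 ≡ 0  ⇒  (a,b)_2 = +1.
v=29: a=29^2·(≡17), b=29^3·(≡27) mod 29; (17|29)=-1, (27|29)=-1; (−1)^{2·3·14}·(-1)^3·(-1)^2 = -1.
v=11: a=11^0·(≡2), b=11^2·(≡4) mod 11; (2|11)=-1, (4|11)=+1; (−1)^{0·2·5}·(-1)^2·(+1)^0 = +1.
v=19: a=19^1·(≡16), b=19^3·(≡1) mod 19; (16|19)=+1, (1|19)=+1; (−1)^{1·3·9}·(+1)^3·(+1)^1 = -1.
Ram(19, -16530) = {19, 29}; no ℚ_19-point on the conic.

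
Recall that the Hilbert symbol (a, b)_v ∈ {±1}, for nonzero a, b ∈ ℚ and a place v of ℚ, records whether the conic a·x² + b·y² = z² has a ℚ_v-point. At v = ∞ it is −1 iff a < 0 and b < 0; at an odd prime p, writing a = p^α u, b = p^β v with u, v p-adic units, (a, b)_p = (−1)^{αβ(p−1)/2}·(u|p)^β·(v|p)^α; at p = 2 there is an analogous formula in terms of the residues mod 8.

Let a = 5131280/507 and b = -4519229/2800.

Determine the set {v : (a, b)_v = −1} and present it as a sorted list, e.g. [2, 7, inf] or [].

[5, 7, 13, 17]

(a, b) ≡ (19635, -1547) mod (ℚ^×)²; places V = {2, 3, 5, 7, 11, 13, 17, ∞}.
(a,b)_17: α=1, u≡4; β=1, v≡5 (mod 17); (4|17)=+1, (5|17)=-1; sign (−1)^0·+1^1·-1^1 = -1.
(a,b)_3: α=-1, u≡2; β=0, v≡1 (mod 3); (2|3)=-1, (1|3)=+1; sign (−1)^0·-1^0·+1^-1 = +1.
(a,b)_∞: sgn(19635)=+, sgn(-1547)=−, so +1.
(a,b)_2: α=4, β=-4; u≡3, v≡5 (mod 8); ε(u)ε(v)=1·0, αω(v)=4·1, βω(u)=-4·1; sum ≡ 0  ⇒  +1.
(a,b)_7: α=3, u≡5; β=-1, v≡6 (mod 7); (5|7)=-1, (6|7)=-1; sign (−1)^1·-1^-1·-1^3 = -1.
(a,b)_13: α=-2, u≡8; β=3, v≡2 (mod 13); (8|13)=-1, (2|13)=-1; sign (−1)^0·-1^3·-1^-2 = -1.
(a,b)_5: α=1, u≡3; β=-2, v≡3 (mod 5); (3|5)=-1, (3|5)=-1; sign (−1)^0·-1^-2·-1^1 = -1.
(a,b)_11: α=1, u≡3; β=2, v≡3 (mod 11); (3|11)=+1, (3|11)=+1; sign (−1)^0·+1^2·+1^1 = +1.
(19635, -1547 / ℚ) ramifies at {5, 7, 13, 17}: a division algebra.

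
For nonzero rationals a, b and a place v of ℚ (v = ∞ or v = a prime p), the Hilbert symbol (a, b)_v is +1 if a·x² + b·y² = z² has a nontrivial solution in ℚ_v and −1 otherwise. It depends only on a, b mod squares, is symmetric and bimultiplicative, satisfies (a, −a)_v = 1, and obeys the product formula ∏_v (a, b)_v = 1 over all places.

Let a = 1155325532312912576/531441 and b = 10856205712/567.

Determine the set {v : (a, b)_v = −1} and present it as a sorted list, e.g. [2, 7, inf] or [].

(a, b) ≡ (11, 24871) mod (ℚ^×)²; places V = {2, 3, 7, 11, 17, 19, 23, 41, ∞}.
(a,b)_23: α=2, u≡11; β=2, v≡16 (mod 23); (11|23)=-1, (16|23)=+1; sign (−1)^0·-1^2·+1^2 = +1.
(a,b)_41: α=2, u≡13; β=0, v≡40 (mod 41); (13|41)=-1, (40|41)=+1; sign (−1)^0·-1^0·+1^2 = +1.
(a,b)_17: α=2, u≡3; β=1, v≡16 (mod 17); (3|17)=-1, (16|17)=+1; sign (−1)^0·-1^1·+1^2 = -1.
(a,b)_∞: sgn(11)=+, sgn(24871)=+, so +1.
(a,b)_11: α=1, u≡1; β=1, v≡8 (mod 11); (1|11)=+1, (8|11)=-1; sign (−1)^1·+1^1·-1^1 = +1.
(a,b)_7: α=2, u≡1; β=-1, v≡4 (mod 7); (1|7)=+1, (4|7)=+1; sign (−1)^0·+1^-1·+1^2 = +1.
(a,b)_3: α=-12, u≡2; β=-4, v≡1 (mod 3); (2|3)=-1, (1|3)=+1; sign (−1)^0·-1^-4·+1^-12 = +1.
(a,b)_19: α=4, u≡6; β=3, v≡9 (mod 19); (6|19)=+1, (9|19)=+1; sign (−1)^0·+1^3·+1^4 = +1.
(a,b)_2: α=6, β=4; u≡3, v≡7 (mod 8); ε(u)ε(v)=1·1, αω(v)=6·0, βω(u)=4·1; sum ≡ 1  ⇒  -1.
|Ram(11, 24871)| = 2, even; anisotropic at {2, 17}.

[2, 17]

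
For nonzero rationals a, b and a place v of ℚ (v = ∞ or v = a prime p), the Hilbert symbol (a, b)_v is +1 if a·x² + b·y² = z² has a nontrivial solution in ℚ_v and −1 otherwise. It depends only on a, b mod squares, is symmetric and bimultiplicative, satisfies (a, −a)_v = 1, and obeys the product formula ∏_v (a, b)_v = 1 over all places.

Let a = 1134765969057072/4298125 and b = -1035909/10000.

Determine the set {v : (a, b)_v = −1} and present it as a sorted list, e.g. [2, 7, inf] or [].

(a, b) ≡ (153439, -29) mod (ℚ^×)²; places V = {2, 3, 5, 7, 11, 13, 23, 29, 37, ∞}.
(a,b)_5: α=-4, u≡1; β=-4, v≡1 (mod 5); (1|5)=+1, (1|5)=+1; sign (−1)^0·+1^-4·+1^-4 = +1.
(a,b)_2: α=4, β=-4; u≡7, v≡3 (mod 8); ε(u)ε(v)=1·1, αω(v)=4·1, βω(u)=-4·0; sum ≡ 1  ⇒  -1.
(a,b)_23: α=-2, u≡9; β=0, v≡7 (mod 23); (9|23)=+1, (7|23)=-1; sign (−1)^0·+1^0·-1^-2 = +1.
(a,b)_3: α=10, u≡1; β=6, v≡1 (mod 3); (1|3)=+1, (1|3)=+1; sign (−1)^0·+1^6·+1^10 = +1.
(a,b)_37: α=1, u≡7; β=0, v≡35 (mod 37); (7|37)=+1, (35|37)=-1; sign (−1)^0·+1^0·-1^1 = -1.
(a,b)_29: α=3, u≡28; β=1, v≡16 (mod 29); (28|29)=+1, (16|29)=+1; sign (−1)^0·+1^1·+1^3 = +1.
(a,b)_11: α=3, u≡1; β=0, v≡5 (mod 11); (1|11)=+1, (5|11)=+1; sign (−1)^0·+1^0·+1^3 = +1.
(a,b)_∞: sgn(153439)=+, sgn(-29)=−, so +1.
(a,b)_13: α=-1, u≡3; β=0, v≡3 (mod 13); (3|13)=+1, (3|13)=+1; sign (−1)^0·+1^0·+1^-1 = +1.
(a,b)_7: α=0, u≡5; β=2, v≡5 (mod 7); (5|7)=-1, (5|7)=-1; sign (−1)^0·-1^2·-1^0 = +1.
(153439, -29 / ℚ) ramifies at {2, 37}: a division algebra.

[2, 37]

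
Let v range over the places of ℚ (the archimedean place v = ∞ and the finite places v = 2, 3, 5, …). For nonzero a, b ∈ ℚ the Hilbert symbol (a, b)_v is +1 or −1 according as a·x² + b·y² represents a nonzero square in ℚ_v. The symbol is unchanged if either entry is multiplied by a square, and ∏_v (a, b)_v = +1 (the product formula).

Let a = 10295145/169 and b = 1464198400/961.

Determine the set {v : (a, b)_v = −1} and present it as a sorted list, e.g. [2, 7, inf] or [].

[]

Mod squares: a ≡ 23345, b ≡ 4669. Check v ∈ {∞, 2, 3, 5, 7, 13, 23, 29, 31}.
v=31: a=31^0·(≡1), b=31^-2·(≡14) mod 31; (1|31)=+1, (14|31)=+1; (−1)^{0·-2·15}·(+1)^-2·(+1)^0 = +1.
v=5: a=5^1·(≡1), b=5^2·(≡1) mod 5; (1|5)=+1, (1|5)=+1; (−1)^{1·2·2}·(+1)^2·(+1)^1 = +1.
v=13: a=13^-2·(≡3), b=13^0·(≡11) mod 13; (3|13)=+1, (11|13)=-1; (−1)^{-2·0·6}·(+1)^0·(-1)^-2 = +1.
v=23: a=23^1·(≡13), b=23^1·(≡19) mod 23; (13|23)=+1, (19|23)=-1; (−1)^{1·1·11}·(+1)^1·(-1)^1 = +1.
v=3: a=3^2·(≡2), b=3^0·(≡1) mod 3; (2|3)=-1, (1|3)=+1; (−1)^{2·0·1}·(-1)^0·(+1)^2 = +1.
v=7: a=7^3·(≡6), b=7^3·(≡2) mod 7; (6|7)=-1, (2|7)=+1; (−1)^{3·3·3}·(-1)^3·(+1)^3 = +1.
v=29: a=29^1·(≡20), b=29^1·(≡5) mod 29; (20|29)=+1, (5|29)=+1; (−1)^{1·1·14}·(+1)^1·(+1)^1 = +1.
v=∞: 23345 > 0 and 4669 > 0  ⇒  (a,b)_∞ = +1.
v=2: v_2(a)=0, v_2(b)=8; units ≡ 1, 5 (mod 8); ε·ε+αω+βω = 0·0+0·1+8·0 ≡ 0  ⇒  (a,b)_2 = +1.
Ram(a, b) = ∅: the form 23345·x² + 4669·y² − z² is isotropic over every ℚ_v, so by Hasse–Minkowski it is isotropic over ℚ.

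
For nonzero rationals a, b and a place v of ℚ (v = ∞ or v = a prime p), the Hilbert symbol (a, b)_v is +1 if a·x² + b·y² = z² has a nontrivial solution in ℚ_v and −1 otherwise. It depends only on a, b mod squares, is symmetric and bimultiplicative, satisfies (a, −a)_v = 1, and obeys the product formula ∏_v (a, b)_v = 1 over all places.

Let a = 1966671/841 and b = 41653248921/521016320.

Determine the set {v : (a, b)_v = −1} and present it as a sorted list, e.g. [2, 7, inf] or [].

(a, b) ≡ (218519, 24645) mod (ℚ^×)²; places V = {2, 3, 5, 7, 11, 17, 19, 29, 31, 53, ∞}.
(a,b)_19: α=1, u≡7; β=2, v≡18 (mod 19); (7|19)=+1, (18|19)=-1; sign (−1)^0·+1^2·-1^1 = -1.
(a,b)_11: α=0, u≡5; β=-2, v≡3 (mod 11); (5|11)=+1, (3|11)=+1; sign (−1)^0·+1^-2·+1^0 = +1.
(a,b)_53: α=1, u≡52; β=1, v≡27 (mod 53); (52|53)=+1, (27|53)=-1; sign (−1)^0·+1^1·-1^1 = -1.
(a,b)_2: α=0, β=-10; u≡7, v≡5 (mod 8); ε(u)ε(v)=1·0, αω(v)=0·1, βω(u)=-10·0; sum ≡ 0  ⇒  +1.
(a,b)_5: α=0, u≡1; β=-1, v≡4 (mod 5); (1|5)=+1, (4|5)=+1; sign (−1)^0·+1^-1·+1^0 = +1.
(a,b)_∞: sgn(218519)=+, sgn(24645)=+, so +1.
(a,b)_29: α=-2, u≡7; β=-2, v≡7 (mod 29); (7|29)=+1, (7|29)=+1; sign (−1)^0·+1^-2·+1^-2 = +1.
(a,b)_17: α=0, u≡16; β=2, v≡6 (mod 17); (16|17)=+1, (6|17)=-1; sign (−1)^0·+1^2·-1^0 = +1.
(a,b)_7: α=1, u≡1; β=0, v≡3 (mod 7); (1|7)=+1, (3|7)=-1; sign (−1)^0·+1^0·-1^1 = -1.
(a,b)_3: α=2, u≡2; β=5, v≡1 (mod 3); (2|3)=-1, (1|3)=+1; sign (−1)^0·-1^5·+1^2 = -1.
(a,b)_31: α=1, u≡27; β=1, v≡5 (mod 31); (27|31)=-1, (5|31)=+1; sign (−1)^1·-1^1·+1^1 = +1.
(218519, 24645 / ℚ) ramifies at {3, 7, 19, 53}: a division algebra.

[3, 7, 19, 53]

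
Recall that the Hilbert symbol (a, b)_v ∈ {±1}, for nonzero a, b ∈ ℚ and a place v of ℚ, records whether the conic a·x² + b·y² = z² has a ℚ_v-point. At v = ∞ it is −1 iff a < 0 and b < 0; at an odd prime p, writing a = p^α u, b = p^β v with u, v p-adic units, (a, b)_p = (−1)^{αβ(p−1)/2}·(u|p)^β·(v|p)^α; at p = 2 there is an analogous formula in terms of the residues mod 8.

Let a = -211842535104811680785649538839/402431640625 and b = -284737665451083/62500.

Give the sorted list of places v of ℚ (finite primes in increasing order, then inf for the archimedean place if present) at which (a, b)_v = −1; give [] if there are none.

Mod squares: a ≡ -31, b ≡ -6066483. Check v ∈ {∞, 2, 3, 5, 7, 13, 17, 29, 31, 37, 41, 43}.
v=43: a=43^2·(≡26), b=43^1·(≡33) mod 43; (26|43)=-1, (33|43)=-1; (−1)^{2·1·21}·(-1)^1·(-1)^2 = -1.
v=13: a=13^4·(≡11), b=13^2·(≡11) mod 13; (11|13)=-1, (11|13)=-1; (−1)^{4·2·6}·(-1)^2·(-1)^4 = +1.
v=29: a=29^-2·(≡12), b=29^0·(≡21) mod 29; (12|29)=-1, (21|29)=-1; (−1)^{-2·0·14}·(-1)^0·(-1)^-2 = +1.
v=41: a=41^2·(≡9), b=41^1·(≡6) mod 41; (9|41)=+1, (6|41)=-1; (−1)^{2·1·20}·(+1)^1·(-1)^2 = +1.
v=7: a=7^-2·(≡2), b=7^0·(≡4) mod 7; (2|7)=+1, (4|7)=+1; (−1)^{-2·0·3}·(+1)^0·(+1)^-2 = +1.
v=∞: -31 < 0 and -6066483 < 0  ⇒  (a,b)_∞ = -1.
v=37: a=37^2·(≡15), b=37^1·(≡7) mod 37; (15|37)=-1, (7|37)=+1; (−1)^{2·1·18}·(-1)^1·(+1)^2 = -1.
v=2: v_2(a)=0, v_2(b)=-2; units ≡ 1, 5 (mod 8); ε·ε+αω+βω = 0·0+0·1+-2·0 ≡ 0  ⇒  (a,b)_2 = +1.
v=5: a=5^-10·(≡4), b=5^-6·(≡3) mod 5; (4|5)=+1, (3|5)=-1; (−1)^{-10·-6·2}·(+1)^-6·(-1)^-10 = +1.
v=31: a=31^5·(≡6), b=31^3·(≡9) mod 31; (6|31)=-1, (9|31)=+1; (−1)^{5·3·15}·(-1)^3·(+1)^5 = +1.
v=17: a=17^4·(≡5), b=17^2·(≡1) mod 17; (5|17)=-1, (1|17)=+1; (−1)^{4·2·8}·(-1)^2·(+1)^4 = +1.
v=3: a=3^6·(≡2), b=3^1·(≡1) mod 3; (2|3)=-1, (1|3)=+1; (−1)^{6·1·1}·(-1)^1·(+1)^6 = -1.
Ram(-31, -6066483) = {3, 37, 43, ∞}; no ℚ_3-point on the conic.

[3, 37, 43, inf]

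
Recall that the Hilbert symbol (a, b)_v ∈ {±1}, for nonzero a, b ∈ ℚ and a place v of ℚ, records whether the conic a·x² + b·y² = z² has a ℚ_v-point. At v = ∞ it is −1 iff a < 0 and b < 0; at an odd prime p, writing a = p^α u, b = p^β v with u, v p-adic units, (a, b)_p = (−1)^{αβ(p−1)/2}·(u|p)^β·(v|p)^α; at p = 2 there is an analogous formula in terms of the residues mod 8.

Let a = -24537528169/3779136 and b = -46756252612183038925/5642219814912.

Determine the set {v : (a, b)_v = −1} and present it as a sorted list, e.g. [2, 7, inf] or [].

[2, 13, 19, inf]

(a, b) ≡ (-4921, -26) mod (ℚ^×)²; places V = {2, 3, 5, 7, 11, 13, 19, 29, 37, ∞}.
(a,b)_11: α=2, u≡6; β=4, v≡8 (mod 11); (6|11)=-1, (8|11)=-1; sign (−1)^0·-1^4·-1^2 = +1.
(a,b)_3: α=-10, u≡2; β=-16, v≡1 (mod 3); (2|3)=-1, (1|3)=+1; sign (−1)^0·-1^-16·+1^-10 = +1.
(a,b)_7: α=3, u≡2; β=6, v≡2 (mod 7); (2|7)=+1, (2|7)=+1; sign (−1)^0·+1^6·+1^3 = +1.
(a,b)_2: α=-6, β=-17; u≡7, v≡3 (mod 8); ε(u)ε(v)=1·1, αω(v)=-6·1, βω(u)=-17·0; sum ≡ 1  ⇒  -1.
(a,b)_19: α=1, u≡11; β=2, v≡13 (mod 19); (11|19)=+1, (13|19)=-1; sign (−1)^0·+1^2·-1^1 = -1.
(a,b)_37: α=1, u≡29; β=2, v≡25 (mod 37); (29|37)=-1, (25|37)=+1; sign (−1)^0·-1^2·+1^1 = +1.
(a,b)_29: α=2, u≡1; β=0, v≡27 (mod 29); (1|29)=+1, (27|29)=-1; sign (−1)^0·+1^0·-1^2 = +1.
(a,b)_13: α=0, u≡8; β=3, v≡2 (mod 13); (8|13)=-1, (2|13)=-1; sign (−1)^0·-1^3·-1^0 = -1.
(a,b)_∞: sgn(-4921)=−, sgn(-26)=−, so -1.
(a,b)_5: α=0, u≡1; β=2, v≡4 (mod 5); (1|5)=+1, (4|5)=+1; sign (−1)^0·+1^2·+1^0 = +1.
|Ram(-4921, -26)| = 4, even; anisotropic at {2, 13, 19, ∞}.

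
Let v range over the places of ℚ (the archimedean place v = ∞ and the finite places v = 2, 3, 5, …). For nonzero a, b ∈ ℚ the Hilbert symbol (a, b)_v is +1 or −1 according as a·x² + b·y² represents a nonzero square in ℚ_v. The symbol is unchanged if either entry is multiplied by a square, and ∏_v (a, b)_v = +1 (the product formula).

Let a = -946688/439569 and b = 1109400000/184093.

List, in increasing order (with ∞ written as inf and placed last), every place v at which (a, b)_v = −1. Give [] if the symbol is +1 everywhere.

[5, 13]

Mod squares: a ≡ -2, b ≡ 195. Check v ∈ {∞, 2, 3, 5, 7, 13, 17, 43}.
v=13: a=13^-2·(≡11), b=13^-1·(≡5) mod 13; (11|13)=-1, (5|13)=-1; (−1)^{-2·-1·6}·(-1)^-1·(-1)^-2 = -1.
v=5: a=5^0·(≡3), b=5^5·(≡1) mod 5; (3|5)=-1, (1|5)=+1; (−1)^{0·5·2}·(-1)^5·(+1)^0 = -1.
v=7: a=7^0·(≡5), b=7^-2·(≡6) mod 7; (5|7)=-1, (6|7)=-1; (−1)^{0·-2·3}·(-1)^-2·(-1)^0 = +1.
v=17: a=17^-2·(≡1), b=17^-2·(≡16) mod 17; (1|17)=+1, (16|17)=+1; (−1)^{-2·-2·8}·(+1)^-2·(+1)^-2 = +1.
v=3: a=3^-2·(≡1), b=3^1·(≡2) mod 3; (1|3)=+1, (2|3)=-1; (−1)^{-2·1·1}·(+1)^1·(-1)^-2 = +1.
v=43: a=43^2·(≡17), b=43^2·(≡15) mod 43; (17|43)=+1, (15|43)=+1; (−1)^{2·2·21}·(+1)^2·(+1)^2 = +1.
v=∞: -2 < 0 and 195 > 0  ⇒  (a,b)_∞ = +1.
v=2: v_2(a)=9, v_2(b)=6; units ≡ 7, 3 (mod 8); ε·ε+αω+βω = 1·1+9·1+6·0 ≡ 0  ⇒  (a,b)_2 = +1.
Ram(-2, 195) = {5, 13}; no ℚ_5-point on the conic.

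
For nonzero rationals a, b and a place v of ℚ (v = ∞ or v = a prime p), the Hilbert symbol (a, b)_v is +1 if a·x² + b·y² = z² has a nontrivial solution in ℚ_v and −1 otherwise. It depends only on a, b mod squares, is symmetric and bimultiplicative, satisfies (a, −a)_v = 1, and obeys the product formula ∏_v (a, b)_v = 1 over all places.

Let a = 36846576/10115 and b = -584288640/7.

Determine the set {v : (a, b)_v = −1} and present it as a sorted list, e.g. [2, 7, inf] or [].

[2, 3, 5, 13]

(a, b) ≡ (1365, -2730) mod (ℚ^×)²; places V = {2, 3, 5, 7, 13, 17, ∞}.
(a,b)_13: α=1, u≡1; β=1, v≡7 (mod 13); (1|13)=+1, (7|13)=-1; sign (−1)^0·+1^1·-1^1 = -1.
(a,b)_3: α=11, u≡2; β=5, v≡2 (mod 3); (2|3)=-1, (2|3)=-1; sign (−1)^1·-1^5·-1^11 = -1.
(a,b)_7: α=-1, u≡6; β=-1, v≡2 (mod 7); (6|7)=-1, (2|7)=+1; sign (−1)^1·-1^-1·+1^-1 = +1.
(a,b)_2: α=4, β=7; u≡5, v≡3 (mod 8); ε(u)ε(v)=0·1, αω(v)=4·1, βω(u)=7·1; sum ≡ 1  ⇒  -1.
(a,b)_5: α=-1, u≡2; β=1, v≡1 (mod 5); (2|5)=-1, (1|5)=+1; sign (−1)^0·-1^1·+1^-1 = -1.
(a,b)_17: α=-2, u≡11; β=2, v≡12 (mod 17); (11|17)=-1, (12|17)=-1; sign (−1)^0·-1^2·-1^-2 = +1.
(a,b)_∞: sgn(1365)=+, sgn(-2730)=−, so +1.
Ram(1365, -2730) = {2, 3, 5, 13}; no ℚ_2-point on the conic.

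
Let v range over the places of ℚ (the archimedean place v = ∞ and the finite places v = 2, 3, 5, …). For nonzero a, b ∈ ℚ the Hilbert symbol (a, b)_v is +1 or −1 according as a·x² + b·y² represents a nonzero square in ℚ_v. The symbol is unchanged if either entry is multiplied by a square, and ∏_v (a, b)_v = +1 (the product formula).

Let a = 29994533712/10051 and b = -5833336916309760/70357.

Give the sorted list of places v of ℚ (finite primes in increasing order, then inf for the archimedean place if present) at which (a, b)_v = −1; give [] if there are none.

[3, 5, 11, 13, 17, 19]

Mod squares: a ≡ 138567, b ≡ -1995. Check v ∈ {∞, 2, 3, 5, 7, 11, 13, 17, 19, 23}.
v=3: a=3^3·(≡1), b=3^3·(≡1) mod 3; (1|3)=+1, (1|3)=+1; (−1)^{3·3·1}·(+1)^3·(+1)^3 = -1.
v=∞: 138567 > 0 and -1995 < 0  ⇒  (a,b)_∞ = +1.
v=2: v_2(a)=4, v_2(b)=8; units ≡ 7, 5 (mod 8); ε·ε+αω+βω = 1·0+4·1+8·0 ≡ 0  ⇒  (a,b)_2 = +1.
v=23: a=23^-2·(≡15), b=23^-2·(≡4) mod 23; (15|23)=-1, (4|23)=+1; (−1)^{-2·-2·11}·(-1)^-2·(+1)^-2 = +1.
v=11: a=11^1·(≡6), b=11^2·(≡10) mod 11; (6|11)=-1, (10|11)=-1; (−1)^{1·2·5}·(-1)^2·(-1)^1 = -1.
v=17: a=17^1·(≡8), b=17^2·(≡6) mod 17; (8|17)=+1, (6|17)=-1; (−1)^{1·2·8}·(+1)^2·(-1)^1 = -1.
v=19: a=19^-1·(≡6), b=19^-1·(≡17) mod 19; (6|19)=+1, (17|19)=+1; (−1)^{-1·-1·9}·(+1)^-1·(+1)^-1 = -1.
v=7: a=7^0·(≡4), b=7^-1·(≡4) mod 7; (4|7)=+1, (4|7)=+1; (−1)^{0·-1·3}·(+1)^-1·(+1)^0 = +1.
v=5: a=5^0·(≡2), b=5^1·(≡4) mod 5; (2|5)=-1, (4|5)=+1; (−1)^{0·1·2}·(-1)^1·(+1)^0 = -1.
v=13: a=13^5·(≡1), b=13^6·(≡6) mod 13; (1|13)=+1, (6|13)=-1; (−1)^{5·6·6}·(+1)^6·(-1)^5 = -1.
(138567, -1995 / ℚ) ramifies at {3, 5, 11, 13, 17, 19}: a division algebra.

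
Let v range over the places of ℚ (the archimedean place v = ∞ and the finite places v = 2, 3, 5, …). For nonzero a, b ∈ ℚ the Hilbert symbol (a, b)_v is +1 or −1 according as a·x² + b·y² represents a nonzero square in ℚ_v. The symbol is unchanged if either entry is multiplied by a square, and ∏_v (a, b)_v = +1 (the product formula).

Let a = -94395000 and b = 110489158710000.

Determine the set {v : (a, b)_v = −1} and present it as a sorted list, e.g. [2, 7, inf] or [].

Mod squares: a ≡ -37758, b ≡ 31. Check v ∈ {∞, 2, 3, 5, 7, 29, 31}.
v=∞: -37758 < 0 and 31 > 0  ⇒  (a,b)_∞ = +1.
v=3: a=3^1·(≡2), b=3^2·(≡1) mod 3; (2|3)=-1, (1|3)=+1; (−1)^{1·2·1}·(-1)^2·(+1)^1 = +1.
v=29: a=29^1·(≡18), b=29^2·(≡21) mod 29; (18|29)=-1, (21|29)=-1; (−1)^{1·2·14}·(-1)^2·(-1)^1 = -1.
v=5: a=5^4·(≡3), b=5^4·(≡1) mod 5; (3|5)=-1, (1|5)=+1; (−1)^{4·4·2}·(-1)^4·(+1)^4 = +1.
v=31: a=31^1·(≡6), b=31^3·(≡8) mod 31; (6|31)=-1, (8|31)=+1; (−1)^{1·3·15}·(-1)^3·(+1)^1 = +1.
v=7: a=7^1·(≡3), b=7^2·(≡6) mod 7; (3|7)=-1, (6|7)=-1; (−1)^{1·2·3}·(-1)^2·(-1)^1 = -1.
v=2: v_2(a)=3, v_2(b)=4; units ≡ 1, 7 (mod 8); ε·ε+αω+βω = 0·1+3·0+4·0 ≡ 0  ⇒  (a,b)_2 = +1.
Ram(-37758, 31) = {7, 29}; no ℚ_7-point on the conic.

[7, 29]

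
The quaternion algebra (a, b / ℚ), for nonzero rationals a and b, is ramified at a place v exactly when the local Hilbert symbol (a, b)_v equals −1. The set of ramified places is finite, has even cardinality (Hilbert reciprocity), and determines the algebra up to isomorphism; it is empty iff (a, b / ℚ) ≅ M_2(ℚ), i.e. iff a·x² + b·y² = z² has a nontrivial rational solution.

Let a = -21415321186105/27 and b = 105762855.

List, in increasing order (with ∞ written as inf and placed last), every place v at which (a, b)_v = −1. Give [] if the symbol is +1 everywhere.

Mod squares: a ≡ -435, b ≡ 110055. Check v ∈ {∞, 2, 3, 5, 7, 11, 23, 29, 31}.
v=5: a=5^1·(≡2), b=5^1·(≡1) mod 5; (2|5)=-1, (1|5)=+1; (−1)^{1·1·2}·(-1)^1·(+1)^1 = -1.
v=3: a=3^-3·(≡2), b=3^1·(≡1) mod 3; (2|3)=-1, (1|3)=+1; (−1)^{-3·1·1}·(-1)^1·(+1)^-3 = +1.
v=∞: -435 < 0 and 110055 > 0  ⇒  (a,b)_∞ = +1.
v=11: a=11^2·(≡4), b=11^1·(≡2) mod 11; (4|11)=+1, (2|11)=-1; (−1)^{2·1·5}·(+1)^1·(-1)^2 = +1.
v=7: a=7^4·(≡3), b=7^0·(≡2) mod 7; (3|7)=-1, (2|7)=+1; (−1)^{4·0·3}·(-1)^0·(+1)^4 = +1.
v=23: a=23^2·(≡1), b=23^1·(≡18) mod 23; (1|23)=+1, (18|23)=+1; (−1)^{2·1·11}·(+1)^1·(+1)^2 = +1.
v=29: a=29^1·(≡17), b=29^1·(≡13) mod 29; (17|29)=-1, (13|29)=+1; (−1)^{1·1·14}·(-1)^1·(+1)^1 = -1.
v=31: a=31^2·(≡24), b=31^2·(≡5) mod 31; (24|31)=-1, (5|31)=+1; (−1)^{2·2·15}·(-1)^2·(+1)^2 = +1.
v=2: v_2(a)=0, v_2(b)=0; units ≡ 5, 7 (mod 8); ε·ε+αω+βω = 0·1+0·0+0·1 ≡ 0  ⇒  (a,b)_2 = +1.
(-435, 110055 / ℚ) ramifies at {5, 29}: a division algebra.

[5, 29]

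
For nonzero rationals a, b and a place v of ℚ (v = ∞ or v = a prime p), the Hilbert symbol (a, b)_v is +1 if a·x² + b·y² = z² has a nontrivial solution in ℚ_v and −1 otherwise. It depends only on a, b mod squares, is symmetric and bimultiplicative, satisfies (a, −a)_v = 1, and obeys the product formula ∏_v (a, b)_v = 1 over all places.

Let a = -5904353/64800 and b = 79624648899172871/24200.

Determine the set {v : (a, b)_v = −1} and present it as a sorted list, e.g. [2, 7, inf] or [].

[2, 19, 31, 37]

(a, b) ≡ (-1426, 1002478) mod (ℚ^×)²; places V = {2, 3, 5, 7, 11, 13, 19, 23, 31, 37, 43, ∞}.
(a,b)_7: α=2, u≡1; β=0, v≡4 (mod 7); (1|7)=+1, (4|7)=+1; sign (−1)^0·+1^0·+1^2 = +1.
(a,b)_37: α=0, u≡31; β=1, v≡4 (mod 37); (31|37)=-1, (4|37)=+1; sign (−1)^0·-1^1·+1^0 = -1.
(a,b)_23: α=1, u≡17; β=3, v≡1 (mod 23); (17|23)=-1, (1|23)=+1; sign (−1)^1·-1^3·+1^1 = +1.
(a,b)_5: α=-2, u≡1; β=-2, v≡2 (mod 5); (1|5)=+1, (2|5)=-1; sign (−1)^0·+1^-2·-1^-2 = +1.
(a,b)_∞: sgn(-1426)=−, sgn(1002478)=+, so +1.
(a,b)_2: α=-5, β=-3; u≡7, v≡7 (mod 8); ε(u)ε(v)=1·1, αω(v)=-5·0, βω(u)=-3·0; sum ≡ 1  ⇒  -1.
(a,b)_43: α=0, u≡23; β=2, v≡37 (mod 43); (23|43)=+1, (37|43)=-1; sign (−1)^0·+1^2·-1^0 = +1.
(a,b)_3: α=-4, u≡2; β=0, v≡1 (mod 3); (2|3)=-1, (1|3)=+1; sign (−1)^0·-1^0·+1^-4 = +1.
(a,b)_19: α=0, u≡3; β=1, v≡14 (mod 19); (3|19)=-1, (14|19)=-1; sign (−1)^0·-1^1·-1^0 = -1.
(a,b)_31: α=1, u≡28; β=3, v≡8 (mod 31); (28|31)=+1, (8|31)=+1; sign (−1)^1·+1^3·+1^1 = -1.
(a,b)_11: α=0, u≡4; β=-2, v≡5 (mod 11); (4|11)=+1, (5|11)=+1; sign (−1)^0·+1^-2·+1^0 = +1.
(a,b)_13: α=2, u≡9; β=2, v≡4 (mod 13); (9|13)=+1, (4|13)=+1; sign (−1)^0·+1^2·+1^2 = +1.
|Ram(-1426, 1002478)| = 4, even; anisotropic at {2, 19, 31, 37}.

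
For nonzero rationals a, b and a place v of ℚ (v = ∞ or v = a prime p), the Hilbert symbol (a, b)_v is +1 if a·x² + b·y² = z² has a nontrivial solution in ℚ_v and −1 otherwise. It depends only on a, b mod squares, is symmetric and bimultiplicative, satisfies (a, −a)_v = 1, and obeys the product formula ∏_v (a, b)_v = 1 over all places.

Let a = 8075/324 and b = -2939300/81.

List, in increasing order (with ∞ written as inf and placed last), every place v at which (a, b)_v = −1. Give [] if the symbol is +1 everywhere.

[2, 13, 17, 19]

(a, b) ≡ (323, -29393) mod (ℚ^×)²; places V = {2, 3, 5, 7, 13, 17, 19, ∞}.
(a,b)_3: α=-4, u≡2; β=-4, v≡1 (mod 3); (2|3)=-1, (1|3)=+1; sign (−1)^0·-1^-4·+1^-4 = +1.
(a,b)_∞: sgn(323)=+, sgn(-29393)=−, so +1.
(a,b)_2: α=-2, β=2; u≡3, v≡7 (mod 8); ε(u)ε(v)=1·1, αω(v)=-2·0, βω(u)=2·1; sum ≡ 1  ⇒  -1.
(a,b)_19: α=1, u≡7; β=1, v≡11 (mod 19); (7|19)=+1, (11|19)=+1; sign (−1)^1·+1^1·+1^1 = -1.
(a,b)_13: α=0, u≡11; β=1, v≡3 (mod 13); (11|13)=-1, (3|13)=+1; sign (−1)^0·-1^1·+1^0 = -1.
(a,b)_7: α=0, u≡2; β=1, v≡4 (mod 7); (2|7)=+1, (4|7)=+1; sign (−1)^0·+1^1·+1^0 = +1.
(a,b)_17: α=1, u≡16; β=1, v≡11 (mod 17); (16|17)=+1, (11|17)=-1; sign (−1)^0·+1^1·-1^1 = -1.
(a,b)_5: α=2, u≡2; β=2, v≡3 (mod 5); (2|5)=-1, (3|5)=-1; sign (−1)^0·-1^2·-1^2 = +1.
Ram(323, -29393) = {2, 13, 17, 19}; no ℚ_2-point on the conic.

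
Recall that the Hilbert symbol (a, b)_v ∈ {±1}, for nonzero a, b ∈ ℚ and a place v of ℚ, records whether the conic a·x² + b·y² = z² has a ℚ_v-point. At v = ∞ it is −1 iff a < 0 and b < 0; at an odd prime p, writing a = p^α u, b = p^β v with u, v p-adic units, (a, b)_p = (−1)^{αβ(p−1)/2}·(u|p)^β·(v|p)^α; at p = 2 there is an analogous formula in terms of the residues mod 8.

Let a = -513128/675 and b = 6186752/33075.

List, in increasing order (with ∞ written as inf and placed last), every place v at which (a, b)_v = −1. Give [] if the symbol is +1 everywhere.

Mod squares: a ≡ -7854, b ≡ 429. Check v ∈ {∞, 2, 3, 5, 7, 11, 13, 17}.
v=17: a=17^1·(≡12), b=17^0·(≡1) mod 17; (12|17)=-1, (1|17)=+1; (−1)^{1·0·8}·(-1)^0·(+1)^1 = +1.
v=7: a=7^3·(≡3), b=7^-2·(≡4) mod 7; (3|7)=-1, (4|7)=+1; (−1)^{3·-2·3}·(-1)^-2·(+1)^3 = +1.
v=3: a=3^-3·(≡1), b=3^-3·(≡2) mod 3; (1|3)=+1, (2|3)=-1; (−1)^{-3·-3·1}·(+1)^-3·(-1)^-3 = +1.
v=2: v_2(a)=3, v_2(b)=8; units ≡ 1, 5 (mod 8); ε·ε+αω+βω = 0·0+3·1+8·0 ≡ 1  ⇒  (a,b)_2 = -1.
v=5: a=5^-2·(≡1), b=5^-2·(≡4) mod 5; (1|5)=+1, (4|5)=+1; (−1)^{-2·-2·2}·(+1)^-2·(+1)^-2 = +1.
v=13: a=13^0·(≡5), b=13^3·(≡7) mod 13; (5|13)=-1, (7|13)=-1; (−1)^{0·3·6}·(-1)^3·(-1)^0 = -1.
v=11: a=11^1·(≡9), b=11^1·(≡10) mod 11; (9|11)=+1, (10|11)=-1; (−1)^{1·1·5}·(+1)^1·(-1)^1 = +1.
v=∞: -7854 < 0 and 429 > 0  ⇒  (a,b)_∞ = +1.
Ram(-7854, 429) = {2, 13}; no ℚ_2-point on the conic.

[2, 13]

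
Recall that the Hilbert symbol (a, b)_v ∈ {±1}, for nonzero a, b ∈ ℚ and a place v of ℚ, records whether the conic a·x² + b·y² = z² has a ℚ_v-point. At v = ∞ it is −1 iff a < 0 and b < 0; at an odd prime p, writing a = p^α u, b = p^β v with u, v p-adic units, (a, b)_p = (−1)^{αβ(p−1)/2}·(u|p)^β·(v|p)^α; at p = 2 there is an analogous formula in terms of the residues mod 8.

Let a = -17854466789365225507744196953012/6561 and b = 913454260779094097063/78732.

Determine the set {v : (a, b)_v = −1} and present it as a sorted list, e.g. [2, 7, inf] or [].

Mod squares: a ≡ -1315237, b ≡ 1581. Check v ∈ {∞, 2, 3, 7, 11, 13, 17, 19, 29, 31}.
v=19: a=19^3·(≡15), b=19^2·(≡5) mod 19; (15|19)=-1, (5|19)=+1; (−1)^{3·2·9}·(-1)^2·(+1)^3 = +1.
v=31: a=31^5·(≡12), b=31^3·(≡14) mod 31; (12|31)=-1, (14|31)=+1; (−1)^{5·3·15}·(-1)^3·(+1)^5 = +1.
v=3: a=3^-8·(≡2), b=3^-9·(≡2) mod 3; (2|3)=-1, (2|3)=-1; (−1)^{-8·-9·1}·(-1)^-9·(-1)^-8 = -1.
v=29: a=29^1·(≡19), b=29^2·(≡18) mod 29; (19|29)=-1, (18|29)=-1; (−1)^{1·2·14}·(-1)^2·(-1)^1 = -1.
v=7: a=7^7·(≡3), b=7^4·(≡5) mod 7; (3|7)=-1, (5|7)=-1; (−1)^{7·4·3}·(-1)^4·(-1)^7 = -1.
v=11: a=11^7·(≡3), b=11^4·(≡8) mod 11; (3|11)=+1, (8|11)=-1; (−1)^{7·4·5}·(+1)^4·(-1)^7 = -1.
v=∞: -1315237 < 0 and 1581 > 0  ⇒  (a,b)_∞ = +1.
v=13: a=13^2·(≡4), b=13^2·(≡5) mod 13; (4|13)=+1, (5|13)=-1; (−1)^{2·2·6}·(+1)^2·(-1)^2 = +1.
v=17: a=17^2·(≡15), b=17^1·(≡4) mod 17; (15|17)=+1, (4|17)=+1; (−1)^{2·1·8}·(+1)^1·(+1)^2 = +1.
v=2: v_2(a)=2, v_2(b)=-2; units ≡ 3, 5 (mod 8); ε·ε+αω+βω = 1·0+2·1+-2·1 ≡ 0  ⇒  (a,b)_2 = +1.
Ram(-1315237, 1581) = {3, 7, 11, 29}; no ℚ_3-point on the conic.

[3, 7, 11, 29]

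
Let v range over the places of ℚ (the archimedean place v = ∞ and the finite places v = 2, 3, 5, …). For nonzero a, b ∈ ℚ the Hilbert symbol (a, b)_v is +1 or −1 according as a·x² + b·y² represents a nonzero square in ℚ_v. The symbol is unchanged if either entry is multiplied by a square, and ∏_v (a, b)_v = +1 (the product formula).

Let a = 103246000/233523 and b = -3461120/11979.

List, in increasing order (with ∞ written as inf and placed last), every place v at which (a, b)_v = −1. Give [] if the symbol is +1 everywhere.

[3, 11]

(a, b) ≡ (2145, -55) mod (ℚ^×)²; places V = {2, 3, 5, 11, 13, 19, 31, ∞}.
(a,b)_11: α=1, u≡2; β=-3, v≡7 (mod 11); (2|11)=-1, (7|11)=-1; sign (−1)^1·-1^-3·-1^1 = -1.
(a,b)_13: α=1, u≡10; β=2, v≡10 (mod 13); (10|13)=+1, (10|13)=+1; sign (−1)^0·+1^2·+1^1 = +1.
(a,b)_3: α=-5, u≡1; β=-2, v≡2 (mod 3); (1|3)=+1, (2|3)=-1; sign (−1)^0·+1^-2·-1^-5 = -1.
(a,b)_2: α=4, β=12; u≡1, v≡1 (mod 8); ε(u)ε(v)=0·0, αω(v)=4·0, βω(u)=12·0; sum ≡ 0  ⇒  +1.
(a,b)_19: α=2, u≡17; β=0, v≡8 (mod 19); (17|19)=+1, (8|19)=-1; sign (−1)^0·+1^0·-1^2 = +1.
(a,b)_31: α=-2, u≡24; β=0, v≡19 (mod 31); (24|31)=-1, (19|31)=+1; sign (−1)^0·-1^0·+1^-2 = +1.
(a,b)_∞: sgn(2145)=+, sgn(-55)=−, so +1.
(a,b)_5: α=3, u≡1; β=1, v≡4 (mod 5); (1|5)=+1, (4|5)=+1; sign (−1)^0·+1^1·+1^3 = +1.
(2145, -55 / ℚ) ramifies at {3, 11}: a division algebra.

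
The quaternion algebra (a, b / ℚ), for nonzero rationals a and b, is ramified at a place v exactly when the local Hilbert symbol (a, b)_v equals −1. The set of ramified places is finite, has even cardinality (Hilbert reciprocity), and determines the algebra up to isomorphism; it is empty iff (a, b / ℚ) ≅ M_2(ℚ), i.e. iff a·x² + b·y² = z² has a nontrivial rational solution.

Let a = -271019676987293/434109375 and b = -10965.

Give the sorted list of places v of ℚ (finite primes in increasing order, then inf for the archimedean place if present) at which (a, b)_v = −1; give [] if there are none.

(a, b) ≡ (-1263899, -10965) mod (ℚ^×)²; places V = {2, 3, 5, 7, 13, 17, 19, 43, 53, ∞}.
(a,b)_53: α=2, u≡27; β=0, v≡6 (mod 53); (27|53)=-1, (6|53)=+1; sign (−1)^0·-1^0·+1^2 = +1.
(a,b)_43: α=3, u≡33; β=1, v≡3 (mod 43); (33|43)=-1, (3|43)=-1; sign (−1)^1·-1^1·-1^3 = -1.
(a,b)_∞: sgn(-1263899)=−, sgn(-10965)=−, so -1.
(a,b)_17: α=3, u≡14; β=1, v≡1 (mod 17); (14|17)=-1, (1|17)=+1; sign (−1)^0·-1^1·+1^3 = -1.
(a,b)_2: α=0, β=0; u≡5, v≡3 (mod 8); ε(u)ε(v)=0·1, αω(v)=0·1, βω(u)=0·1; sum ≡ 0  ⇒  +1.
(a,b)_3: α=-4, u≡1; β=1, v≡2 (mod 3); (1|3)=+1, (2|3)=-1; sign (−1)^0·+1^1·-1^-4 = +1.
(a,b)_7: α=-3, u≡1; β=0, v≡4 (mod 7); (1|7)=+1, (4|7)=+1; sign (−1)^0·+1^0·+1^-3 = +1.
(a,b)_5: α=-6, u≡4; β=1, v≡2 (mod 5); (4|5)=+1, (2|5)=-1; sign (−1)^0·+1^1·-1^-6 = +1.
(a,b)_19: α=1, u≡4; β=0, v≡17 (mod 19); (4|19)=+1, (17|19)=+1; sign (−1)^0·+1^0·+1^1 = +1.
(a,b)_13: α=1, u≡3; β=0, v≡7 (mod 13); (3|13)=+1, (7|13)=-1; sign (−1)^0·+1^0·-1^1 = -1.
Ram(-1263899, -10965) = {13, 17, 43, ∞}; no ℚ_13-point on the conic.

[13, 17, 43, inf]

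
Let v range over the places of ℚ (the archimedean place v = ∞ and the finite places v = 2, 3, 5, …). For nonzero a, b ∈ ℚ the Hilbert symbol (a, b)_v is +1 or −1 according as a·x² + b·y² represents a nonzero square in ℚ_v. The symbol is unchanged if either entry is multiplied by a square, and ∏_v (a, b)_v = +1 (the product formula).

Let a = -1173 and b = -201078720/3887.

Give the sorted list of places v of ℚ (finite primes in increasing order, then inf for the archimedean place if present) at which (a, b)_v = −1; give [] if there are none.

Mod squares: a ≡ -1173, b ≡ -5865. Check v ∈ {∞, 2, 3, 5, 13, 17, 23, 37}.
v=17: a=17^1·(≡16), b=17^1·(≡6) mod 17; (16|17)=+1, (6|17)=-1; (−1)^{1·1·8}·(+1)^1·(-1)^1 = -1.
v=5: a=5^0·(≡2), b=5^1·(≡3) mod 5; (2|5)=-1, (3|5)=-1; (−1)^{0·1·2}·(-1)^1·(-1)^0 = -1.
v=37: a=37^0·(≡11), b=37^2·(≡5) mod 37; (11|37)=+1, (5|37)=-1; (−1)^{0·2·18}·(+1)^2·(-1)^0 = +1.
v=3: a=3^1·(≡2), b=3^3·(≡1) mod 3; (2|3)=-1, (1|3)=+1; (−1)^{1·3·1}·(-1)^3·(+1)^1 = +1.
v=23: a=23^1·(≡18), b=23^-1·(≡20) mod 23; (18|23)=+1, (20|23)=-1; (−1)^{1·-1·11}·(+1)^-1·(-1)^1 = +1.
v=13: a=13^0·(≡10), b=13^-2·(≡8) mod 13; (10|13)=+1, (8|13)=-1; (−1)^{0·-2·6}·(+1)^-2·(-1)^0 = +1.
v=2: v_2(a)=0, v_2(b)=6; units ≡ 3, 7 (mod 8); ε·ε+αω+βω = 1·1+0·0+6·1 ≡ 1  ⇒  (a,b)_2 = -1.
v=∞: -1173 < 0 and -5865 < 0  ⇒  (a,b)_∞ = -1.
Ram(-1173, -5865) = {2, 5, 17, ∞}; no ℚ_2-point on the conic.

[2, 5, 17, inf]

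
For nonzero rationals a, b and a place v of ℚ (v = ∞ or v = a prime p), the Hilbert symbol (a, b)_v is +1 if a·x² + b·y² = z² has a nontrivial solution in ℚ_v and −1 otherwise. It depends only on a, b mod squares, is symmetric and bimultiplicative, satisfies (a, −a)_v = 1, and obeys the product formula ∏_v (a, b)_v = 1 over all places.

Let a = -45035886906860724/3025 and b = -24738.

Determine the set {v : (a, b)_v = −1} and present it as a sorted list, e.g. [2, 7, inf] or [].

[7, inf]

Mod squares: a ≡ -29, b ≡ -24738. Check v ∈ {∞, 2, 3, 5, 7, 11, 19, 29, 31, 59}.
v=3: a=3^8·(≡1), b=3^1·(≡1) mod 3; (1|3)=+1, (1|3)=+1; (−1)^{8·1·1}·(+1)^1·(+1)^8 = +1.
v=2: v_2(a)=2, v_2(b)=1; units ≡ 3, 7 (mod 8); ε·ε+αω+βω = 1·1+2·0+1·1 ≡ 0  ⇒  (a,b)_2 = +1.
v=∞: -29 < 0 and -24738 < 0  ⇒  (a,b)_∞ = -1.
v=7: a=7^2·(≡5), b=7^1·(≡1) mod 7; (5|7)=-1, (1|7)=+1; (−1)^{2·1·3}·(-1)^1·(+1)^2 = -1.
v=11: a=11^-2·(≡9), b=11^0·(≡1) mod 11; (9|11)=+1, (1|11)=+1; (−1)^{-2·0·5}·(+1)^0·(+1)^-2 = +1.
v=59: a=59^2·(≡44), b=59^0·(≡42) mod 59; (44|59)=-1, (42|59)=-1; (−1)^{2·0·29}·(-1)^0·(-1)^2 = +1.
v=29: a=29^1·(≡6), b=29^0·(≡28) mod 29; (6|29)=+1, (28|29)=+1; (−1)^{1·0·14}·(+1)^0·(+1)^1 = +1.
v=5: a=5^-2·(≡1), b=5^0·(≡2) mod 5; (1|5)=+1, (2|5)=-1; (−1)^{-2·0·2}·(+1)^0·(-1)^-2 = +1.
v=31: a=31^2·(≡1), b=31^1·(≡8) mod 31; (1|31)=+1, (8|31)=+1; (−1)^{2·1·15}·(+1)^1·(+1)^2 = +1.
v=19: a=19^2·(≡11), b=19^1·(≡9) mod 19; (11|19)=+1, (9|19)=+1; (−1)^{2·1·9}·(+1)^1·(+1)^2 = +1.
|Ram(-29, -24738)| = 2, even; anisotropic at {7, ∞}.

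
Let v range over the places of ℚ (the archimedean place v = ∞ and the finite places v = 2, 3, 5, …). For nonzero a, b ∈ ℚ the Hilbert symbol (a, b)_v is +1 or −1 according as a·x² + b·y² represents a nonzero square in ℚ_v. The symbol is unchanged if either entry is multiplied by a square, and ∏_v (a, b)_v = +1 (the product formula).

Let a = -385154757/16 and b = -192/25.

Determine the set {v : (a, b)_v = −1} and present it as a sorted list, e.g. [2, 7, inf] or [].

[23, inf]

Mod squares: a ≡ -528333, b ≡ -3. Check v ∈ {∞, 2, 3, 5, 13, 19, 23, 31}.
v=31: a=31^1·(≡7), b=31^0·(≡1) mod 31; (7|31)=+1, (1|31)=+1; (−1)^{1·0·15}·(+1)^0·(+1)^1 = +1.
v=5: a=5^0·(≡3), b=5^-2·(≡3) mod 5; (3|5)=-1, (3|5)=-1; (−1)^{0·-2·2}·(-1)^-2·(-1)^0 = +1.
v=23: a=23^1·(≡6), b=23^0·(≡19) mod 23; (6|23)=+1, (19|23)=-1; (−1)^{1·0·11}·(+1)^0·(-1)^1 = -1.
v=2: v_2(a)=-4, v_2(b)=6; units ≡ 3, 5 (mod 8); ε·ε+αω+βω = 1·0+-4·1+6·1 ≡ 0  ⇒  (a,b)_2 = +1.
v=19: a=19^1·(≡17), b=19^0·(≡6) mod 19; (17|19)=+1, (6|19)=+1; (−1)^{1·0·9}·(+1)^0·(+1)^1 = +1.
v=13: a=13^1·(≡12), b=13^0·(≡10) mod 13; (12|13)=+1, (10|13)=+1; (−1)^{1·0·6}·(+1)^0·(+1)^1 = +1.
v=∞: -528333 < 0 and -3 < 0  ⇒  (a,b)_∞ = -1.
v=3: a=3^7·(≡1), b=3^1·(≡2) mod 3; (1|3)=+1, (2|3)=-1; (−1)^{7·1·1}·(+1)^1·(-1)^7 = +1.
(-528333, -3 / ℚ) ramifies at {23, ∞}: a division algebra.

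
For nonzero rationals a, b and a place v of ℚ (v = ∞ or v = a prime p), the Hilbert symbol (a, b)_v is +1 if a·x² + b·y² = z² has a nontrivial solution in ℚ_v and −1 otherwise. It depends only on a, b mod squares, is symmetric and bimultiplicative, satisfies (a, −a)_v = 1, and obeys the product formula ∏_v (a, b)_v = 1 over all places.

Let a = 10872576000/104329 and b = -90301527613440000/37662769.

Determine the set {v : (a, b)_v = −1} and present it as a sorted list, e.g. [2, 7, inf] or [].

[2, 13]

(a, b) ≡ (390, -11) mod (ℚ^×)²; places V = {2, 3, 5, 11, 13, 17, 19, ∞}.
(a,b)_5: α=3, u≡2; β=4, v≡4 (mod 5); (2|5)=-1, (4|5)=+1; sign (−1)^0·-1^4·+1^3 = +1.
(a,b)_∞: sgn(390)=+, sgn(-11)=−, so +1.
(a,b)_17: α=-2, u≡9; β=-2, v≡10 (mod 17); (9|17)=+1, (10|17)=-1; sign (−1)^0·+1^-2·-1^-2 = +1.
(a,b)_2: α=11, β=16; u≡3, v≡5 (mod 8); ε(u)ε(v)=1·0, αω(v)=11·1, βω(u)=16·1; sum ≡ 1  ⇒  -1.
(a,b)_11: α=2, u≡5; β=5, v≡2 (mod 11); (5|11)=+1, (2|11)=-1; sign (−1)^0·+1^5·-1^2 = +1.
(a,b)_13: α=1, u≡4; β=2, v≡2 (mod 13); (4|13)=+1, (2|13)=-1; sign (−1)^0·+1^2·-1^1 = -1.
(a,b)_3: α=3, u≡1; β=4, v≡1 (mod 3); (1|3)=+1, (1|3)=+1; sign (−1)^0·+1^4·+1^3 = +1.
(a,b)_19: α=-2, u≡10; β=-4, v≡15 (mod 19); (10|19)=-1, (15|19)=-1; sign (−1)^0·-1^-4·-1^-2 = +1.
Ram(390, -11) = {2, 13}; no ℚ_2-point on the conic.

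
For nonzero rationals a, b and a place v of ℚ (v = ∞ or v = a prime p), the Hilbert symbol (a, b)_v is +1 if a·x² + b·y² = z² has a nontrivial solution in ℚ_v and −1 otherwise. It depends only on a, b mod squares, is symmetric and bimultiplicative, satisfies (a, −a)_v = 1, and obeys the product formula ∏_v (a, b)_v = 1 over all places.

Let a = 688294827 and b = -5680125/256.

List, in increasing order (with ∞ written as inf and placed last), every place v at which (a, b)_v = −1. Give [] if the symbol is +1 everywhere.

Mod squares: a ≡ 3, b ≡ -2805. Check v ∈ {∞, 2, 3, 5, 11, 17}.
v=3: a=3^9·(≡1), b=3^5·(≡1) mod 3; (1|3)=+1, (1|3)=+1; (−1)^{9·5·1}·(+1)^5·(+1)^9 = -1.
v=∞: 3 > 0 and -2805 < 0  ⇒  (a,b)_∞ = +1.
v=17: a=17^2·(≡11), b=17^1·(≡10) mod 17; (11|17)=-1, (10|17)=-1; (−1)^{2·1·8}·(-1)^1·(-1)^2 = -1.
v=11: a=11^2·(≡1), b=11^1·(≡3) mod 11; (1|11)=+1, (3|11)=+1; (−1)^{2·1·5}·(+1)^1·(+1)^2 = +1.
v=5: a=5^0·(≡2), b=5^3·(≡4) mod 5; (2|5)=-1, (4|5)=+1; (−1)^{0·3·2}·(-1)^3·(+1)^0 = -1.
v=2: v_2(a)=0, v_2(b)=-8; units ≡ 3, 3 (mod 8); ε·ε+αω+βω = 1·1+0·1+-8·1 ≡ 1  ⇒  (a,b)_2 = -1.
(3, -2805 / ℚ) ramifies at {2, 3, 5, 17}: a division algebra.

[2, 3, 5, 17]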